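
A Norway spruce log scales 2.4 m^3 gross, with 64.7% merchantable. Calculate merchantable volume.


Formula: MV = V_total * (merchantable_pct / 100)
Merchantable fraction = 64.7% / 100 = 0.647
MV = 2.4 m^3 * 0.647 = 1.553 m^3

1.553


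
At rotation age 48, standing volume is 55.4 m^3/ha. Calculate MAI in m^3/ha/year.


Formula: MAI = Total Volume / Stand Age
MAI = 55.4 m^3/ha / 48 years
MAI = 1.15 m^3/ha/year

1.15


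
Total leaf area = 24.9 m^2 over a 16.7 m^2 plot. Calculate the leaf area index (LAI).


Formula: LAI = total leaf area / ground area  (dimensionless)
LAI = 24.9 m^2 / 16.7 m^2
LAI = 1.49

1.49


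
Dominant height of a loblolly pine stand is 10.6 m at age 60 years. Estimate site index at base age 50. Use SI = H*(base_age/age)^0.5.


Formula: SI = H_dom * (base_age / age)^0.5
Age ratio = 50 / 60 = 0.83333
sqrt(age_ratio) = 0.91287
SI = 10.6 * 0.91287 = 9.7 m

9.7


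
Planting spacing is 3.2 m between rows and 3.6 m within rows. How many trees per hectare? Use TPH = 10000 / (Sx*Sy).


Formula: TPH = 10000 m^2/ha / (spacing_x * spacing_y)
Area per tree = 3.2 m * 3.6 m = 11.52 m^2
TPH = 10000 / 11.52 = 868 trees/ha

868


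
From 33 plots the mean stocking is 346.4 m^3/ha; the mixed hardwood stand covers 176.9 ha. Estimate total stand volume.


Formula: Total Volume = Mean Volume per ha * Total Area
Total Volume = 346.4 m^3/ha * 176.9 ha
Total Volume = 61278 m^3

61278


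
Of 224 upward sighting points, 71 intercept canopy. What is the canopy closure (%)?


Formula: Canopy closure = covered points / total points * 100
Closure = 71 / 224 * 100
Closure = 0.317 * 100 = 31.7%

31.7


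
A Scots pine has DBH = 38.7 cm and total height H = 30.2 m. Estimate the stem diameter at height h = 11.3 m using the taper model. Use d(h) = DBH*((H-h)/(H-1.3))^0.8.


Taper: d(h) = DBH * ((H - h) / (H - 1.3))^0.8
Numerator = H - h = 30.2 - 11.3 = 18.9 m
Denominator = H - 1.3 = 30.2 - 1.3 = 28.9 m
Ratio = 18.9 / 28.9 = 0.65398
d = 38.7 * 0.65398^0.8 = 27.6 cm

27.6


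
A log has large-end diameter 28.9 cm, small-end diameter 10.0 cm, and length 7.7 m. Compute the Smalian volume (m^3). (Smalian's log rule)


Smalian: V = (A1 + A2)/2 * L,  A = pi*(D/200)^2
A1 = pi*(28.9/200)^2 = 0.065597 m^2
A2 = pi*(10.0/200)^2 = 0.007854 m^2
V = (0.065597+0.007854)/2*7.7 = 0.2828 m^3

0.2828


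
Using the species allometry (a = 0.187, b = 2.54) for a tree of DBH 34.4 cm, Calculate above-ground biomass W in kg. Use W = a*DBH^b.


Formula: W = a * DBH^b  (allometric power law)
DBH^b = 34.4^2.54 = 7995.736
W = 0.187 * 7995.736 = 1495.2 kg

1495.2


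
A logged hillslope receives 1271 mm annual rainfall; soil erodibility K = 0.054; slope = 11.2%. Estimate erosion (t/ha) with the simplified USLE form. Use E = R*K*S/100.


Formula: E = R * K * S / 100  (simplified USLE)
R * K = 1271 * 0.054 = 68.634
E = 68.634 * 11.2 / 100 = 7.69 t/ha

7.69


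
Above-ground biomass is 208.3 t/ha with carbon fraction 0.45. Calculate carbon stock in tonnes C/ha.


Formula: Carbon Stock = Biomass * Carbon Fraction
C = 208.3 t/ha * 0.45
C = 93.7 t C/ha

93.7


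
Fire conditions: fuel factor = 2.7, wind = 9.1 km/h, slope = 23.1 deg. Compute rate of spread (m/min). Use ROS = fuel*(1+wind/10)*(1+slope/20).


Formula: ROS = fuel * (1 + wind/10) * (1 + slope/20)
Wind factor = 1 + 9.1/10 = 1.91
Slope factor = 1 + 23.1/20 = 2.155
ROS = 2.7 * 1.91 * 2.155 = 11.11 m/min

11.11


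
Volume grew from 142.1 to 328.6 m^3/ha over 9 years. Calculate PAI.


Formula: PAI = (V_T2 - V_T1) / (T2 - T1)
Volume increment = 328.6 - 142.1 = 186.5 m^3/ha
PAI = 186.5 / 9 = 20.72 m^3/ha/year

20.72


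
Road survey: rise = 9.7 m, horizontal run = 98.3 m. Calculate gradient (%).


Formula: Gradient = rise / run * 100
Gradient = 9.7 / 98.3 * 100 = 9.9%

9.9


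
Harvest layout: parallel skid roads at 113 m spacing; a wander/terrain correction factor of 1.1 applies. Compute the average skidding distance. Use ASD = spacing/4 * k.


Formula: ASD = (spacing / 4) * correction
Uncorrected distance = spacing / 4 = 113 / 4 = 28.25 m
ASD = 28.25 * 1.1 = 31 m

31


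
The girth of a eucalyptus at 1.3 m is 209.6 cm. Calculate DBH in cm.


Formula: DBH = C / pi
DBH = 209.6 / pi
pi = 3.14159...
DBH = 66.7 cm

66.7


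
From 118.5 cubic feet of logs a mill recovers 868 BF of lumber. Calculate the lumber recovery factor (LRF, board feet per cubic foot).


Formula: LRF = Lumber Output (BF) / Log Input (ft^3)
LRF = 868 BF / 118.5 ft^3
LRF = 7.32 BF/ft^3

7.32


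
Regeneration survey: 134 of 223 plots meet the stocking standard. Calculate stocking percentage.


Formula: Stocking % = stocked plots / total plots * 100
Stocking = 134 / 223 * 100
Stocking = 0.6009 * 100 = 60.1%

60.1


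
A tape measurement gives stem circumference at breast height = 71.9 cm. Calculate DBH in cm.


Formula: DBH = C / pi
DBH = 71.9 / pi
pi = 3.14159...
DBH = 22.9 cm

22.9


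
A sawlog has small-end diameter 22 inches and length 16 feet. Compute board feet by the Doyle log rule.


Doyle: BF = (D - 4)^2 * L / 16
Adjusted diameter = 22 - 4 = 18 in
(D-4)^2 = 18^2 = 324
BF = 324 * 16 / 16 = 324 BF

324


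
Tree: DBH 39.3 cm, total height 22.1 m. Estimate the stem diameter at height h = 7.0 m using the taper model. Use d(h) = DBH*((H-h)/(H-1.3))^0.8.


Taper: d(h) = DBH * ((H - h) / (H - 1.3))^0.8
Numerator = H - h = 22.1 - 7.0 = 15.1 m
Denominator = H - 1.3 = 22.1 - 1.3 = 20.8 m
Ratio = 15.1 / 20.8 = 0.72596
d = 39.3 * 0.72596^0.8 = 30.4 cm

30.4


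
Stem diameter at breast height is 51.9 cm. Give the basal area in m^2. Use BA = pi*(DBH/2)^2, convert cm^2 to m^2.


Formula: BA = pi * (DBH/2)^2 / 10000  (cm^2 to m^2)
Radius = DBH/2 = 51.9/2 = 25.95 cm
BA = pi * 25.95^2 / 10000
   = 2115.5563 cm^2 / 10000
   = 0.2116 m^2

0.2116


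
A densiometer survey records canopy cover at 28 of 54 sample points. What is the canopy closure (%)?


Formula: Canopy closure = covered points / total points * 100
Closure = 28 / 54 * 100
Closure = 0.5185 * 100 = 51.9%

51.9


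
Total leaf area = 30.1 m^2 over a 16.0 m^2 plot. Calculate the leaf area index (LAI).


Formula: LAI = total leaf area / ground area  (dimensionless)
LAI = 30.1 m^2 / 16.0 m^2
LAI = 1.88

1.88


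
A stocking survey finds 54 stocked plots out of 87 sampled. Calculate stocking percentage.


Formula: Stocking % = stocked plots / total plots * 100
Stocking = 54 / 87 * 100
Stocking = 0.6207 * 100 = 62.1%

62.1


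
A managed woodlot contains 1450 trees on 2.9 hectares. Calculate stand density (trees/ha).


Formula: Stand Density = N_trees / Area_ha
Density = 1450 trees / 2.9 ha
Density = 500 trees/ha

500


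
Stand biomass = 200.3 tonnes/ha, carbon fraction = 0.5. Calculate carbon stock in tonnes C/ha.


Formula: Carbon Stock = Biomass * Carbon Fraction
C = 200.3 t/ha * 0.5
C = 100.2 t C/ha

100.2


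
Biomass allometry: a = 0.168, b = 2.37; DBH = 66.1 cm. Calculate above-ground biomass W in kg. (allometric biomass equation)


Formula: W = a * DBH^b  (allometric power law)
DBH^b = 66.1^2.37 = 20600.4857
W = 0.168 * 20600.4857 = 3460.9 kg

3460.9


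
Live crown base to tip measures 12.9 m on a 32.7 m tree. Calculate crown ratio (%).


Formula: Crown Ratio = (Crown Length / Total Height) * 100
CR = (12.9 m / 32.7 m) * 100
CR = 0.3945 * 100 = 39.4%

39.4


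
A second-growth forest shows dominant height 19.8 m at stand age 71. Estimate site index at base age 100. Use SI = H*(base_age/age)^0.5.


Formula: SI = H_dom * (base_age / age)^0.5
Age ratio = 100 / 71 = 1.40845
sqrt(age_ratio) = 1.18678
SI = 19.8 * 1.18678 = 23.5 m

23.5


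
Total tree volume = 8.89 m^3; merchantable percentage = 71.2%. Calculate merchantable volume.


Formula: MV = V_total * (merchantable_pct / 100)
Merchantable fraction = 71.2% / 100 = 0.712
MV = 8.89 m^3 * 0.712 = 6.33 m^3

6.33


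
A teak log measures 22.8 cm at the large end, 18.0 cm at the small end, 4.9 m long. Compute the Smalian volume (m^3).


Smalian: V = (A1 + A2)/2 * L,  A = pi*(D/200)^2
A1 = pi*(22.8/200)^2 = 0.040828 m^2
A2 = pi*(18.0/200)^2 = 0.025447 m^2
V = (0.040828+0.025447)/2*4.9 = 0.1624 m^3

0.1624


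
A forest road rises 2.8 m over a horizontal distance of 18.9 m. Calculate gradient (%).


Formula: Gradient = rise / run * 100
Gradient = 2.8 / 18.9 * 100 = 14.8%

14.8


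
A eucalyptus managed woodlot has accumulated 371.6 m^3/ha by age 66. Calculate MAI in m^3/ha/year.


Formula: MAI = Total Volume / Stand Age
MAI = 371.6 m^3/ha / 66 years
MAI = 5.63 m^3/ha/year

5.63


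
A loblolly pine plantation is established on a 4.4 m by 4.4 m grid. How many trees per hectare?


Formula: TPH = 10000 m^2/ha / (spacing_x * spacing_y)
Area per tree = 4.4 m * 4.4 m = 19.36 m^2
TPH = 10000 / 19.36 = 517 trees/ha

517


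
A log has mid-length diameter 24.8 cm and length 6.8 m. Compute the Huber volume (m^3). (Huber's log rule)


Huber: V = Am * L,  Am = pi*(Dm/200)^2
Am = pi*(24.8/200)^2 = 0.048305 m^2
V = 0.048305*6.8 = 0.3285 m^3

0.3285


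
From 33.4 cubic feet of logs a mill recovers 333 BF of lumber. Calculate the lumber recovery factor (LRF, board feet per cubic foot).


Formula: LRF = Lumber Output (BF) / Log Input (ft^3)
LRF = 333 BF / 33.4 ft^3
LRF = 9.97 BF/ft^3

9.97


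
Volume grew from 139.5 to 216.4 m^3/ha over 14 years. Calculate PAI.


Formula: PAI = (V_T2 - V_T1) / (T2 - T1)
Volume increment = 216.4 - 139.5 = 76.9 m^3/ha
PAI = 76.9 / 14 = 5.49 m^3/ha/year

5.49


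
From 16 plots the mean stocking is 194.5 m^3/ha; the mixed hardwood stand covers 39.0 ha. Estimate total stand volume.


Formula: Total Volume = Mean Volume per ha * Total Area
Total Volume = 194.5 m^3/ha * 39.0 ha
Total Volume = 7586 m^3

7586


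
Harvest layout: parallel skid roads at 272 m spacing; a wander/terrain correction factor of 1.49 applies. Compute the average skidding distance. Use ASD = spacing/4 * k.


Formula: ASD = (spacing / 4) * correction
Uncorrected distance = spacing / 4 = 272 / 4 = 68 m
ASD = 68 * 1.49 = 101 m

101


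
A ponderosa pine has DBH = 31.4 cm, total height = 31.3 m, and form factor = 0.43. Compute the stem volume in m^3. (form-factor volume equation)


Formula: V = pi * (DBH/200)^2 * H * ff
Radius = DBH/200 = 31.4/200 = 0.157 m
Radius^2 = 0.157^2 = 0.024649 m^2
V = pi * 0.024649 * 31.3 * 0.43
V = 1.042 m^3

1.042


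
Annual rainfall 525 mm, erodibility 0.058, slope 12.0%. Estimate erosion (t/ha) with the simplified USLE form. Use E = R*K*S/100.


Formula: E = R * K * S / 100  (simplified USLE)
R * K = 525 * 0.058 = 30.45
E = 30.45 * 12.0 / 100 = 3.65 t/ha

3.65


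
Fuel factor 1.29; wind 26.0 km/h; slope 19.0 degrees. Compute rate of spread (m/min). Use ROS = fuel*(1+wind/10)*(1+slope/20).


Formula: ROS = fuel * (1 + wind/10) * (1 + slope/20)
Wind factor = 1 + 26.0/10 = 3.6
Slope factor = 1 + 19.0/20 = 1.95
ROS = 1.29 * 3.6 * 1.95 = 9.06 m/min

9.06


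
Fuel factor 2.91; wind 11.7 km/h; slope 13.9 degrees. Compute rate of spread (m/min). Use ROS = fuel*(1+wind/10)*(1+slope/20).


Formula: ROS = fuel * (1 + wind/10) * (1 + slope/20)
Wind factor = 1 + 11.7/10 = 2.17
Slope factor = 1 + 13.9/20 = 1.695
ROS = 2.91 * 2.17 * 1.695 = 10.7 m/min

10.7


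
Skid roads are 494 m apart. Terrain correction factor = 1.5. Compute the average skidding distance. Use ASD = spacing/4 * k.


Formula: ASD = (spacing / 4) * correction
Uncorrected distance = spacing / 4 = 494 / 4 = 123.5 m
ASD = 123.5 * 1.5 = 185 m

185


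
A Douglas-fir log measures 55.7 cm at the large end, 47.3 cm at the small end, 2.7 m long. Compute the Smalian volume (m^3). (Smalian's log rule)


Smalian: V = (A1 + A2)/2 * L,  A = pi*(D/200)^2
A1 = pi*(55.7/200)^2 = 0.243669 m^2
A2 = pi*(47.3/200)^2 = 0.175716 m^2
V = (0.243669+0.175716)/2*2.7 = 0.5662 m^3

0.5662


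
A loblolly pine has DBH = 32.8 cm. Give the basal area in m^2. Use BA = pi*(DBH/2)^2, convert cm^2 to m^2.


Formula: BA = pi * (DBH/2)^2 / 10000  (cm^2 to m^2)
Radius = DBH/2 = 32.8/2 = 16.4 cm
BA = pi * 16.4^2 / 10000
   = 844.9628 cm^2 / 10000
   = 0.0845 m^2

0.0845


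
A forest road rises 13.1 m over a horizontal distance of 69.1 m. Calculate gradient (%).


Formula: Gradient = rise / run * 100
Gradient = 13.1 / 69.1 * 100 = 19.0%

19.0


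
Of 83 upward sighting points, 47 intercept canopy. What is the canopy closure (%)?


Formula: Canopy closure = covered points / total points * 100
Closure = 47 / 83 * 100
Closure = 0.5663 * 100 = 56.6%

56.6


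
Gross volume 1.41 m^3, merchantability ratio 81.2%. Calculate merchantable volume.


Formula: MV = V_total * (merchantable_pct / 100)
Merchantable fraction = 81.2% / 100 = 0.812
MV = 1.41 m^3 * 0.812 = 1.145 m^3

1.145


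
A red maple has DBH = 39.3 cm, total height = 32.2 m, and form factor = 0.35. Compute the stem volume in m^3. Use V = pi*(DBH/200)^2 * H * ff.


Formula: V = pi * (DBH/200)^2 * H * ff
Radius = DBH/200 = 39.3/200 = 0.1965 m
Radius^2 = 0.1965^2 = 0.03861225 m^2
V = pi * 0.03861225 * 32.2 * 0.35
V = 1.367 m^3

1.367


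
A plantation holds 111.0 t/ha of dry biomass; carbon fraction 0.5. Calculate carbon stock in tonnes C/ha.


Formula: Carbon Stock = Biomass * Carbon Fraction
C = 111.0 t/ha * 0.5
C = 55.5 t C/ha

55.5


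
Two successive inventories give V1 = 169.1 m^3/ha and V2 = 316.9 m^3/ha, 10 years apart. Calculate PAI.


Formula: PAI = (V_T2 - V_T1) / (T2 - T1)
Volume increment = 316.9 - 169.1 = 147.8 m^3/ha
PAI = 147.8 / 10 = 14.78 m^3/ha/year

14.78


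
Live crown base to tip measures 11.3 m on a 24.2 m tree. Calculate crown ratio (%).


Formula: Crown Ratio = (Crown Length / Total Height) * 100
CR = (11.3 m / 24.2 m) * 100
CR = 0.4669 * 100 = 46.7%

46.7


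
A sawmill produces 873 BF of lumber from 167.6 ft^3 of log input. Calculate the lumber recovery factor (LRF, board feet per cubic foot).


Formula: LRF = Lumber Output (BF) / Log Input (ft^3)
LRF = 873 BF / 167.6 ft^3
LRF = 5.21 BF/ft^3

5.21


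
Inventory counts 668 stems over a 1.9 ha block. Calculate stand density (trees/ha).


Formula: Stand Density = N_trees / Area_ha
Density = 668 trees / 1.9 ha
Density = 352 trees/ha

352


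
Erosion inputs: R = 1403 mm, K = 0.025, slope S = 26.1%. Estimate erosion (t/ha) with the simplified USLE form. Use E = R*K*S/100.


Formula: E = R * K * S / 100  (simplified USLE)
R * K = 1403 * 0.025 = 35.075
E = 35.075 * 26.1 / 100 = 9.15 t/ha

9.15


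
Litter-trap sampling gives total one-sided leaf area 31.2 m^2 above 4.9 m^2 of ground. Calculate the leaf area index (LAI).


Formula: LAI = total leaf area / ground area  (dimensionless)
LAI = 31.2 m^2 / 4.9 m^2
LAI = 6.37

6.37


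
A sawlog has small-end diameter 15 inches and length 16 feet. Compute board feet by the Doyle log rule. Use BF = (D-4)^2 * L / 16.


Doyle: BF = (D - 4)^2 * L / 16
Adjusted diameter = 15 - 4 = 11 in
(D-4)^2 = 11^2 = 121
BF = 121 * 16 / 16 = 121 BF

121


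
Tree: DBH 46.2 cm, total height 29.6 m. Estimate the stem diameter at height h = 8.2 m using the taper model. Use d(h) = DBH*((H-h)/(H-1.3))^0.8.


Taper: d(h) = DBH * ((H - h) / (H - 1.3))^0.8
Numerator = H - h = 29.6 - 8.2 = 21.4 m
Denominator = H - 1.3 = 29.6 - 1.3 = 28.3 m
Ratio = 21.4 / 28.3 = 0.75618
d = 46.2 * 0.75618^0.8 = 36.9 cm

36.9


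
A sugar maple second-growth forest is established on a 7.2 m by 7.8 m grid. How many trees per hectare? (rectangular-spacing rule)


Formula: TPH = 10000 m^2/ha / (spacing_x * spacing_y)
Area per tree = 7.2 m * 7.8 m = 56.16 m^2
TPH = 10000 / 56.16 = 178 trees/ha

178


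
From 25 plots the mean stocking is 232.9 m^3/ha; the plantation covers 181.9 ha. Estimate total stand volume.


Formula: Total Volume = Mean Volume per ha * Total Area
Total Volume = 232.9 m^3/ha * 181.9 ha
Total Volume = 42365 m^3

42365


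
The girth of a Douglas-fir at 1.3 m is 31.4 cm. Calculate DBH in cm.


Formula: DBH = C / pi
DBH = 31.4 / pi
pi = 3.14159...
DBH = 10.0 cm

10.0


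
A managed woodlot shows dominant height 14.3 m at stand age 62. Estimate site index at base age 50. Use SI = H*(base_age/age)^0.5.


Formula: SI = H_dom * (base_age / age)^0.5
Age ratio = 50 / 62 = 0.80645
sqrt(age_ratio) = 0.89803
SI = 14.3 * 0.89803 = 12.8 m

12.8


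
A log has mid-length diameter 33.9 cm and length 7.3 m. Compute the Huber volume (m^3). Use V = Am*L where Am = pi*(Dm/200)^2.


Huber: V = Am * L,  Am = pi*(Dm/200)^2
Am = pi*(33.9/200)^2 = 0.090259 m^2
V = 0.090259*7.3 = 0.6589 m^3

0.6589


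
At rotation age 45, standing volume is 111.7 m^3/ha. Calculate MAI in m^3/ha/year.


Formula: MAI = Total Volume / Stand Age
MAI = 111.7 m^3/ha / 45 years
MAI = 2.48 m^3/ha/year

2.48


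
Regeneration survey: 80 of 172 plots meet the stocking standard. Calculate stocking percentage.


Formula: Stocking % = stocked plots / total plots * 100
Stocking = 80 / 172 * 100
Stocking = 0.4651 * 100 = 46.5%

46.5


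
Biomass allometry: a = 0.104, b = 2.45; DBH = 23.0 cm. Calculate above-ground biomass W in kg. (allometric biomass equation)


Formula: W = a * DBH^b  (allometric power law)
DBH^b = 23.0^2.45 = 2168.8684
W = 0.104 * 2168.8684 = 225.6 kg

225.6


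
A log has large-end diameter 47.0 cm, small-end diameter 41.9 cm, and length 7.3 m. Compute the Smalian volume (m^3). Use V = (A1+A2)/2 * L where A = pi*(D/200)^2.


Smalian: V = (A1 + A2)/2 * L,  A = pi*(D/200)^2
A1 = pi*(47.0/200)^2 = 0.173494 m^2
A2 = pi*(41.9/200)^2 = 0.137885 m^2
V = (0.173494+0.137885)/2*7.3 = 1.1365 m^3

1.1365


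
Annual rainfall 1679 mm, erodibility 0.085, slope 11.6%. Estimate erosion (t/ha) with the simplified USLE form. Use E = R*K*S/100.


Formula: E = R * K * S / 100  (simplified USLE)
R * K = 1679 * 0.085 = 142.715
E = 142.715 * 11.6 / 100 = 16.55 t/ha

16.55


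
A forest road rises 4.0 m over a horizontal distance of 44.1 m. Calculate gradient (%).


Formula: Gradient = rise / run * 100
Gradient = 4.0 / 44.1 * 100 = 9.1%

9.1


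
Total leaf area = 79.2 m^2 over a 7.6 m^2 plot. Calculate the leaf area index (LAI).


Formula: LAI = total leaf area / ground area  (dimensionless)
LAI = 79.2 m^2 / 7.6 m^2
LAI = 10.42

10.42


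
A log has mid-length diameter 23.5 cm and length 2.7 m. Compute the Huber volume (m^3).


Huber: V = Am * L,  Am = pi*(Dm/200)^2
Am = pi*(23.5/200)^2 = 0.043374 m^2
V = 0.043374*2.7 = 0.1171 m^3

0.1171


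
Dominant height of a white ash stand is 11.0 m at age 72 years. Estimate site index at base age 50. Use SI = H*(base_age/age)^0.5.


Formula: SI = H_dom * (base_age / age)^0.5
Age ratio = 50 / 72 = 0.69444
sqrt(age_ratio) = 0.83333
SI = 11.0 * 0.83333 = 9.2 m

9.2


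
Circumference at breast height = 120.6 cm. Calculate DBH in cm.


Formula: DBH = C / pi
DBH = 120.6 / pi
pi = 3.14159...
DBH = 38.4 cm

38.4


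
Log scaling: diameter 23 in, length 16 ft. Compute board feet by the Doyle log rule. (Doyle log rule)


Doyle: BF = (D - 4)^2 * L / 16
Adjusted diameter = 23 - 4 = 19 in
(D-4)^2 = 19^2 = 361
BF = 361 * 16 / 16 = 361 BF

361


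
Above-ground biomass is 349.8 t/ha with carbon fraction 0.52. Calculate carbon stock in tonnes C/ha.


Formula: Carbon Stock = Biomass * Carbon Fraction
C = 349.8 t/ha * 0.52
C = 181.9 t C/ha

181.9


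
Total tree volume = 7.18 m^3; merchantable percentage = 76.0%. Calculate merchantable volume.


Formula: MV = V_total * (merchantable_pct / 100)
Merchantable fraction = 76.0% / 100 = 0.76
MV = 7.18 m^3 * 0.76 = 5.457 m^3

5.457


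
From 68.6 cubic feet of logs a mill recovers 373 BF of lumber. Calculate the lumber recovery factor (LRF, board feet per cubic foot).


Formula: LRF = Lumber Output (BF) / Log Input (ft^3)
LRF = 373 BF / 68.6 ft^3
LRF = 5.44 BF/ft^3

5.44


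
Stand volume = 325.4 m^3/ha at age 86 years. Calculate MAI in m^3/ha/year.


Formula: MAI = Total Volume / Stand Age
MAI = 325.4 m^3/ha / 86 years
MAI = 3.78 m^3/ha/year

3.78


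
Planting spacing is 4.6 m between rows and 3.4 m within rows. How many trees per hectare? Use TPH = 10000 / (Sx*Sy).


Formula: TPH = 10000 m^2/ha / (spacing_x * spacing_y)
Area per tree = 4.6 m * 3.4 m = 15.64 m^2
TPH = 10000 / 15.64 = 639 trees/ha

639


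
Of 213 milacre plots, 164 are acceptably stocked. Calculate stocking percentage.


Formula: Stocking % = stocked plots / total plots * 100
Stocking = 164 / 213 * 100
Stocking = 0.77 * 100 = 77.0%

77.0


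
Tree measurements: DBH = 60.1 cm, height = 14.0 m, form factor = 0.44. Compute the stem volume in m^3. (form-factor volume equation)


Formula: V = pi * (DBH/200)^2 * H * ff
Radius = DBH/200 = 60.1/200 = 0.3005 m
Radius^2 = 0.3005^2 = 0.09030025 m^2
V = pi * 0.09030025 * 14.0 * 0.44
V = 1.748 m^3

1.748


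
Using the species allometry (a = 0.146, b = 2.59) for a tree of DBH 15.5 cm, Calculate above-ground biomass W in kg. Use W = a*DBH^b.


Formula: W = a * DBH^b  (allometric power law)
DBH^b = 15.5^2.59 = 1210.4841
W = 0.146 * 1210.4841 = 176.7 kg

176.7


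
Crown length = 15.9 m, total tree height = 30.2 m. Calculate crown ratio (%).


Formula: Crown Ratio = (Crown Length / Total Height) * 100
CR = (15.9 m / 30.2 m) * 100
CR = 0.5265 * 100 = 52.6%

52.6


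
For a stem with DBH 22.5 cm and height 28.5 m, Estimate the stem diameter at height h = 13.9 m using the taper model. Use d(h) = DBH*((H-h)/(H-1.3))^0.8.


Taper: d(h) = DBH * ((H - h) / (H - 1.3))^0.8
Numerator = H - h = 28.5 - 13.9 = 14.6 m
Denominator = H - 1.3 = 28.5 - 1.3 = 27.2 m
Ratio = 14.6 / 27.2 = 0.53676
d = 22.5 * 0.53676^0.8 = 13.7 cm

13.7


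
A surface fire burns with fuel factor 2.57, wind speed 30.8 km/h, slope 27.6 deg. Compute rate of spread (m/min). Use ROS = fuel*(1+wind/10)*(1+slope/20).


Formula: ROS = fuel * (1 + wind/10) * (1 + slope/20)
Wind factor = 1 + 30.8/10 = 4.08
Slope factor = 1 + 27.6/20 = 2.38
ROS = 2.57 * 4.08 * 2.38 = 24.96 m/min

24.96


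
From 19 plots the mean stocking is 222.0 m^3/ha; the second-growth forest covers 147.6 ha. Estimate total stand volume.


Formula: Total Volume = Mean Volume per ha * Total Area
Total Volume = 222.0 m^3/ha * 147.6 ha
Total Volume = 32767 m^3

32767


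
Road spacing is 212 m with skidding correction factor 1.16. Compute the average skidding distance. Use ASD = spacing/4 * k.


Formula: ASD = (spacing / 4) * correction
Uncorrected distance = spacing / 4 = 212 / 4 = 53 m
ASD = 53 * 1.16 = 61 m

61


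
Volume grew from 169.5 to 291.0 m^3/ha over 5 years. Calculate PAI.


Formula: PAI = (V_T2 - V_T1) / (T2 - T1)
Volume increment = 291.0 - 169.5 = 121.5 m^3/ha
PAI = 121.5 / 5 = 24.3 m^3/ha/year

24.3


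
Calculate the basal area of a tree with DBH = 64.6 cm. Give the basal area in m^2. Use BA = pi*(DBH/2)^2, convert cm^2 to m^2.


Formula: BA = pi * (DBH/2)^2 / 10000  (cm^2 to m^2)
Radius = DBH/2 = 64.6/2 = 32.3 cm
BA = pi * 32.3^2 / 10000
   = 3277.5922 cm^2 / 10000
   = 0.3278 m^2

0.3278


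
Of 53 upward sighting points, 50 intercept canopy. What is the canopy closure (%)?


Formula: Canopy closure = covered points / total points * 100
Closure = 50 / 53 * 100
Closure = 0.9434 * 100 = 94.3%

94.3


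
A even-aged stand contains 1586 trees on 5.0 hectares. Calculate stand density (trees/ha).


Formula: Stand Density = N_trees / Area_ha
Density = 1586 trees / 5.0 ha
Density = 317 trees/ha

317


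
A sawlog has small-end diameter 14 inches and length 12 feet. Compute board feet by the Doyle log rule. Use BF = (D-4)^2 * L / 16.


Doyle: BF = (D - 4)^2 * L / 16
Adjusted diameter = 14 - 4 = 10 in
(D-4)^2 = 10^2 = 100
BF = 100 * 12 / 16 = 75 BF

75


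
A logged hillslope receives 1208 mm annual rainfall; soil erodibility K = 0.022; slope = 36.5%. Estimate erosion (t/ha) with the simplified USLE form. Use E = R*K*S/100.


Formula: E = R * K * S / 100  (simplified USLE)
R * K = 1208 * 0.022 = 26.576
E = 26.576 * 36.5 / 100 = 9.7 t/ha

9.7


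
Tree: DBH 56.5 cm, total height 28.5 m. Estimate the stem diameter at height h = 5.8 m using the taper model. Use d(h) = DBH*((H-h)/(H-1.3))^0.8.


Taper: d(h) = DBH * ((H - h) / (H - 1.3))^0.8
Numerator = H - h = 28.5 - 5.8 = 22.7 m
Denominator = H - 1.3 = 28.5 - 1.3 = 27.2 m
Ratio = 22.7 / 27.2 = 0.83456
d = 56.5 * 0.83456^0.8 = 48.9 cm

48.9


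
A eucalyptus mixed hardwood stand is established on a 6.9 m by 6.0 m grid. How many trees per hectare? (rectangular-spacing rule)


Formula: TPH = 10000 m^2/ha / (spacing_x * spacing_y)
Area per tree = 6.9 m * 6.0 m = 41.4 m^2
TPH = 10000 / 41.4 = 242 trees/ha

242


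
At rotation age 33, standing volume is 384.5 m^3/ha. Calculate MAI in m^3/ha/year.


Formula: MAI = Total Volume / Stand Age
MAI = 384.5 m^3/ha / 33 years
MAI = 11.65 m^3/ha/year

11.65


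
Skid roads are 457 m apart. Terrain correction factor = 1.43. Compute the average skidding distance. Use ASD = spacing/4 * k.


Formula: ASD = (spacing / 4) * correction
Uncorrected distance = spacing / 4 = 457 / 4 = 114.25 m
ASD = 114.25 * 1.43 = 163 m

163


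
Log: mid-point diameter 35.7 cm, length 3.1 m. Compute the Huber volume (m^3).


Huber: V = Am * L,  Am = pi*(Dm/200)^2
Am = pi*(35.7/200)^2 = 0.100098 m^2
V = 0.100098*3.1 = 0.3103 m^3

0.3103


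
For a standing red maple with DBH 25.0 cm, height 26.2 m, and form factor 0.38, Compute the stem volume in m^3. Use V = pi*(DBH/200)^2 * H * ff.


Formula: V = pi * (DBH/200)^2 * H * ff
Radius = DBH/200 = 25.0/200 = 0.125 m
Radius^2 = 0.125^2 = 0.015625 m^2
V = pi * 0.015625 * 26.2 * 0.38
V = 0.489 m^3

0.489


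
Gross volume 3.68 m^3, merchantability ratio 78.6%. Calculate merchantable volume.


Formula: MV = V_total * (merchantable_pct / 100)
Merchantable fraction = 78.6% / 100 = 0.786
MV = 3.68 m^3 * 0.786 = 2.892 m^3

2.892


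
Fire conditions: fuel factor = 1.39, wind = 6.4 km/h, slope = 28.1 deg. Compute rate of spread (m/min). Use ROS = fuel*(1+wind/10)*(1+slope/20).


Formula: ROS = fuel * (1 + wind/10) * (1 + slope/20)
Wind factor = 1 + 6.4/10 = 1.64
Slope factor = 1 + 28.1/20 = 2.405
ROS = 1.39 * 1.64 * 2.405 = 5.48 m/min

5.48


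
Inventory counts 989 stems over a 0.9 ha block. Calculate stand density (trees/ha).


Formula: Stand Density = N_trees / Area_ha
Density = 989 trees / 0.9 ha
Density = 1099 trees/ha

1099


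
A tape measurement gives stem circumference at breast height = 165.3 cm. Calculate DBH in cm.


Formula: DBH = C / pi
DBH = 165.3 / pi
pi = 3.14159...
DBH = 52.6 cm

52.6


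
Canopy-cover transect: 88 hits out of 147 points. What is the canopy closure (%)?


Formula: Canopy closure = covered points / total points * 100
Closure = 88 / 147 * 100
Closure = 0.5986 * 100 = 59.9%

59.9


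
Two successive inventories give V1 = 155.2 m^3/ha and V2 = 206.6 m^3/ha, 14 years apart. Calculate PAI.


Formula: PAI = (V_T2 - V_T1) / (T2 - T1)
Volume increment = 206.6 - 155.2 = 51.4 m^3/ha
PAI = 51.4 / 14 = 3.67 m^3/ha/year

3.67


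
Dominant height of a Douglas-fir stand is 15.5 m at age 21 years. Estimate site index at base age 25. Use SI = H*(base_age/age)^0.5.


Formula: SI = H_dom * (base_age / age)^0.5
Age ratio = 25 / 21 = 1.19048
sqrt(age_ratio) = 1.09109
SI = 15.5 * 1.09109 = 16.9 m

16.9


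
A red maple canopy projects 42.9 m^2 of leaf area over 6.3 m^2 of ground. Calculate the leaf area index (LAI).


Formula: LAI = total leaf area / ground area  (dimensionless)
LAI = 42.9 m^2 / 6.3 m^2
LAI = 6.81

6.81


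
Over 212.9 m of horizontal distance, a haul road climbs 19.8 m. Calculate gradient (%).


Formula: Gradient = rise / run * 100
Gradient = 19.8 / 212.9 * 100 = 9.3%

9.3


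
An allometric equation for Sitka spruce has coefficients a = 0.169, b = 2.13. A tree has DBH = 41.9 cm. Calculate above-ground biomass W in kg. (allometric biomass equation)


Formula: W = a * DBH^b  (allometric power law)
DBH^b = 41.9^2.13 = 2853.0926
W = 0.169 * 2853.0926 = 482.2 kg

482.2


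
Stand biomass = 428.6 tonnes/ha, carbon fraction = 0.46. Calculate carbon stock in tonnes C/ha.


Formula: Carbon Stock = Biomass * Carbon Fraction
C = 428.6 t/ha * 0.46
C = 197.2 t C/ha

197.2


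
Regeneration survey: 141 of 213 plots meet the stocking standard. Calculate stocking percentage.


Formula: Stocking % = stocked plots / total plots * 100
Stocking = 141 / 213 * 100
Stocking = 0.662 * 100 = 66.2%

66.2


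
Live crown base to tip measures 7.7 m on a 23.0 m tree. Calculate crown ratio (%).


Formula: Crown Ratio = (Crown Length / Total Height) * 100
CR = (7.7 m / 23.0 m) * 100
CR = 0.3348 * 100 = 33.5%

33.5


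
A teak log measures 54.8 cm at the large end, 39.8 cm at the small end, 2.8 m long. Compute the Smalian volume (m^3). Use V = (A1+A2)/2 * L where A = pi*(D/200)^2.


Smalian: V = (A1 + A2)/2 * L,  A = pi*(D/200)^2
A1 = pi*(54.8/200)^2 = 0.235858 m^2
A2 = pi*(39.8/200)^2 = 0.12441 m^2
V = (0.235858+0.12441)/2*2.8 = 0.5044 m^3

0.5044


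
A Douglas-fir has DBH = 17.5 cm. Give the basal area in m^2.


Formula: BA = pi * (DBH/2)^2 / 10000  (cm^2 to m^2)
Radius = DBH/2 = 17.5/2 = 8.75 cm
BA = pi * 8.75^2 / 10000
   = 240.5282 cm^2 / 10000
   = 0.0241 m^2

0.0241


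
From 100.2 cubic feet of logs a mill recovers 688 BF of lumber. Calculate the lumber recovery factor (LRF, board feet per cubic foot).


Formula: LRF = Lumber Output (BF) / Log Input (ft^3)
LRF = 688 BF / 100.2 ft^3
LRF = 6.87 BF/ft^3

6.87


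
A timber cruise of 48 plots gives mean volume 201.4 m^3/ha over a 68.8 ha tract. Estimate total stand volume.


Formula: Total Volume = Mean Volume per ha * Total Area
Total Volume = 201.4 m^3/ha * 68.8 ha
Total Volume = 13856 m^3

13856


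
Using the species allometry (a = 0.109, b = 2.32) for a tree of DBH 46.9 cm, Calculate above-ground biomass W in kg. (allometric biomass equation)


Formula: W = a * DBH^b  (allometric power law)
DBH^b = 46.9^2.32 = 7535.6548
W = 0.109 * 7535.6548 = 821.4 kg

821.4


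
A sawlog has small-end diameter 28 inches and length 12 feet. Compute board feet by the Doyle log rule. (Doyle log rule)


Doyle: BF = (D - 4)^2 * L / 16
Adjusted diameter = 28 - 4 = 24 in
(D-4)^2 = 24^2 = 576
BF = 576 * 12 / 16 = 432 BF

432


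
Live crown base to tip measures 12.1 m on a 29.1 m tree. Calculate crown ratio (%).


Formula: Crown Ratio = (Crown Length / Total Height) * 100
CR = (12.1 m / 29.1 m) * 100
CR = 0.4158 * 100 = 41.6%

41.6


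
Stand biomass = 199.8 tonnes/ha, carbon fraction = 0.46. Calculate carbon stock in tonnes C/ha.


Formula: Carbon Stock = Biomass * Carbon Fraction
C = 199.8 t/ha * 0.46
C = 91.9 t C/ha

91.9


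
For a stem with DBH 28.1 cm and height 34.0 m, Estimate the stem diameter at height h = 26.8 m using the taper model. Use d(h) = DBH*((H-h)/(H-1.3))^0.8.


Taper: d(h) = DBH * ((H - h) / (H - 1.3))^0.8
Numerator = H - h = 34.0 - 26.8 = 7.2 m
Denominator = H - 1.3 = 34.0 - 1.3 = 32.7 m
Ratio = 7.2 / 32.7 = 0.22018
d = 28.1 * 0.22018^0.8 = 8.4 cm

8.4


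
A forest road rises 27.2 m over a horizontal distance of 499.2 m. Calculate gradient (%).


Formula: Gradient = rise / run * 100
Gradient = 27.2 / 499.2 * 100 = 5.4%

5.4


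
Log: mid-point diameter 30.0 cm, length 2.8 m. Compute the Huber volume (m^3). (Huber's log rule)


Huber: V = Am * L,  Am = pi*(Dm/200)^2
Am = pi*(30.0/200)^2 = 0.070686 m^2
V = 0.070686*2.8 = 0.1979 m^3

0.1979


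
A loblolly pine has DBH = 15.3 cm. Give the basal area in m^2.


Formula: BA = pi * (DBH/2)^2 / 10000  (cm^2 to m^2)
Radius = DBH/2 = 15.3/2 = 7.65 cm
BA = pi * 7.65^2 / 10000
   = 183.8539 cm^2 / 10000
   = 0.0184 m^2

0.0184


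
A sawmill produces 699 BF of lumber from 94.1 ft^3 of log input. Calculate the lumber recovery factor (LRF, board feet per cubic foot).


Formula: LRF = Lumber Output (BF) / Log Input (ft^3)
LRF = 699 BF / 94.1 ft^3
LRF = 7.43 BF/ft^3

7.43


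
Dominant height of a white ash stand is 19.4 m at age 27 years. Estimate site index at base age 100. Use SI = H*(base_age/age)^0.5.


Formula: SI = H_dom * (base_age / age)^0.5
Age ratio = 100 / 27 = 3.7037
sqrt(age_ratio) = 1.9245
SI = 19.4 * 1.9245 = 37.3 m

37.3


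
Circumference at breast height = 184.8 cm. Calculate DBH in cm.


Formula: DBH = C / pi
DBH = 184.8 / pi
pi = 3.14159...
DBH = 58.8 cm

58.8


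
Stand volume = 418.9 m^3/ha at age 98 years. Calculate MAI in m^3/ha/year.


Formula: MAI = Total Volume / Stand Age
MAI = 418.9 m^3/ha / 98 years
MAI = 4.27 m^3/ha/year

4.27


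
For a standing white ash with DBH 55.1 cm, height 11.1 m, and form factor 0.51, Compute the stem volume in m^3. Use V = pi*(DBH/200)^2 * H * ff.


Formula: V = pi * (DBH/200)^2 * H * ff
Radius = DBH/200 = 55.1/200 = 0.2755 m
Radius^2 = 0.2755^2 = 0.07590025 m^2
V = pi * 0.07590025 * 11.1 * 0.51
V = 1.35 m^3

1.35


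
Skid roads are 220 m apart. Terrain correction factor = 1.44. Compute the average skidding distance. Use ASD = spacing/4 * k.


Formula: ASD = (spacing / 4) * correction
Uncorrected distance = spacing / 4 = 220 / 4 = 55 m
ASD = 55 * 1.44 = 79 m

79


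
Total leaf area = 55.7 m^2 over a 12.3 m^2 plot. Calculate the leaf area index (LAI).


Formula: LAI = total leaf area / ground area  (dimensionless)
LAI = 55.7 m^2 / 12.3 m^2
LAI = 4.53

4.53


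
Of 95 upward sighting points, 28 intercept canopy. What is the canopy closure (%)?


Formula: Canopy closure = covered points / total points * 100
Closure = 28 / 95 * 100
Closure = 0.2947 * 100 = 29.5%

29.5


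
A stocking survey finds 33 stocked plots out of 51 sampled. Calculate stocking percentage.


Formula: Stocking % = stocked plots / total plots * 100
Stocking = 33 / 51 * 100
Stocking = 0.6471 * 100 = 64.7%

64.7


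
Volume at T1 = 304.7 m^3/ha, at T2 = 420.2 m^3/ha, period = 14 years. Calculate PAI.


Formula: PAI = (V_T2 - V_T1) / (T2 - T1)
Volume increment = 420.2 - 304.7 = 115.5 m^3/ha
PAI = 115.5 / 14 = 8.25 m^3/ha/year

8.25


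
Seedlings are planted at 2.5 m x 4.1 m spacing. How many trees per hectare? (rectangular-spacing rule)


Formula: TPH = 10000 m^2/ha / (spacing_x * spacing_y)
Area per tree = 2.5 m * 4.1 m = 10.25 m^2
TPH = 10000 / 10.25 = 976 trees/ha

976


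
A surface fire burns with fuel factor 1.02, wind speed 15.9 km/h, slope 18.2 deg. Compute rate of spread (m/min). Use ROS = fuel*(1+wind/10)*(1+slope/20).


Formula: ROS = fuel * (1 + wind/10) * (1 + slope/20)
Wind factor = 1 + 15.9/10 = 2.59
Slope factor = 1 + 18.2/20 = 1.91
ROS = 1.02 * 2.59 * 1.91 = 5.05 m/min

5.05


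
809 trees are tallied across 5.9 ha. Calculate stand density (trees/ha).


Formula: Stand Density = N_trees / Area_ha
Density = 809 trees / 5.9 ha
Density = 137 trees/ha

137


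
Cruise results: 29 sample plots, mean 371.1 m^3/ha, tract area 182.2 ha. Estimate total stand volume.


Formula: Total Volume = Mean Volume per ha * Total Area
Total Volume = 371.1 m^3/ha * 182.2 ha
Total Volume = 67614 m^3

67614


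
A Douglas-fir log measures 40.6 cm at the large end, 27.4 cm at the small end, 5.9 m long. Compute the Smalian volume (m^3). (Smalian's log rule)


Smalian: V = (A1 + A2)/2 * L,  A = pi*(D/200)^2
A1 = pi*(40.6/200)^2 = 0.129462 m^2
A2 = pi*(27.4/200)^2 = 0.058965 m^2
V = (0.129462+0.058965)/2*5.9 = 0.5559 m^3

0.5559


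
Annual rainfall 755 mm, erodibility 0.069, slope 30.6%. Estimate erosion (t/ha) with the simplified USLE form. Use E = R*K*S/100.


Formula: E = R * K * S / 100  (simplified USLE)
R * K = 755 * 0.069 = 52.095
E = 52.095 * 30.6 / 100 = 15.94 t/ha

15.94


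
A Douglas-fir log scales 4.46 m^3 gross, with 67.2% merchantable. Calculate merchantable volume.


Formula: MV = V_total * (merchantable_pct / 100)
Merchantable fraction = 67.2% / 100 = 0.672
MV = 4.46 m^3 * 0.672 = 2.997 m^3

2.997


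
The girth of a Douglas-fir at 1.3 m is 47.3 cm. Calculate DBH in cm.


Formula: DBH = C / pi
DBH = 47.3 / pi
pi = 3.14159...
DBH = 15.1 cm

15.1


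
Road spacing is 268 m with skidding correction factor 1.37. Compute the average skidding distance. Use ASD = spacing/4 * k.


Formula: ASD = (spacing / 4) * correction
Uncorrected distance = spacing / 4 = 268 / 4 = 67 m
ASD = 67 * 1.37 = 92 m

92


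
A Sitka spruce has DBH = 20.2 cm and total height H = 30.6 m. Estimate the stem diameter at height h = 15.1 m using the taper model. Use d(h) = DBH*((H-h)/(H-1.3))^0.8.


Taper: d(h) = DBH * ((H - h) / (H - 1.3))^0.8
Numerator = H - h = 30.6 - 15.1 = 15.5 m
Denominator = H - 1.3 = 30.6 - 1.3 = 29.3 m
Ratio = 15.5 / 29.3 = 0.52901
d = 20.2 * 0.52901^0.8 = 12.1 cm

12.1


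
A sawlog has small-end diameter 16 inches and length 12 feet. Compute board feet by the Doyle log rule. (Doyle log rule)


Doyle: BF = (D - 4)^2 * L / 16
Adjusted diameter = 16 - 4 = 12 in
(D-4)^2 = 12^2 = 144
BF = 144 * 12 / 16 = 108 BF

108


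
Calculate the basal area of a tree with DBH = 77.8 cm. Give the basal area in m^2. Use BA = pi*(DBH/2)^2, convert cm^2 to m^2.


Formula: BA = pi * (DBH/2)^2 / 10000  (cm^2 to m^2)
Radius = DBH/2 = 77.8/2 = 38.9 cm
BA = pi * 38.9^2 / 10000
   = 4753.8894 cm^2 / 10000
   = 0.4754 m^2

0.4754


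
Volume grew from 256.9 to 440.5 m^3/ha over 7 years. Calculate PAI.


Formula: PAI = (V_T2 - V_T1) / (T2 - T1)
Volume increment = 440.5 - 256.9 = 183.6 m^3/ha
PAI = 183.6 / 7 = 26.23 m^3/ha/year

26.23


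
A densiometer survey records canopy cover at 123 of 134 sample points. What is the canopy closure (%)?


Formula: Canopy closure = covered points / total points * 100
Closure = 123 / 134 * 100
Closure = 0.9179 * 100 = 91.8%

91.8


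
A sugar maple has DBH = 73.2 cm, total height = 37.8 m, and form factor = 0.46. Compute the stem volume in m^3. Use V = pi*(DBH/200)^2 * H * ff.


Formula: V = pi * (DBH/200)^2 * H * ff
Radius = DBH/200 = 73.2/200 = 0.366 m
Radius^2 = 0.366^2 = 0.133956 m^2
V = pi * 0.133956 * 37.8 * 0.46
V = 7.317 m^3

7.317


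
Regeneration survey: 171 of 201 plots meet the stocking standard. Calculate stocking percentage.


Formula: Stocking % = stocked plots / total plots * 100
Stocking = 171 / 201 * 100
Stocking = 0.8507 * 100 = 85.1%

85.1


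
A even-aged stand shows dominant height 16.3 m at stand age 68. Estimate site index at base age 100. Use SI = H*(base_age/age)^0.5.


Formula: SI = H_dom * (base_age / age)^0.5
Age ratio = 100 / 68 = 1.47059
sqrt(age_ratio) = 1.21268
SI = 16.3 * 1.21268 = 19.8 m

19.8


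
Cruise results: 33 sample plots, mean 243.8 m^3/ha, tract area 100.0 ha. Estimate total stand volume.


Formula: Total Volume = Mean Volume per ha * Total Area
Total Volume = 243.8 m^3/ha * 100.0 ha
Total Volume = 24380 m^3

24380


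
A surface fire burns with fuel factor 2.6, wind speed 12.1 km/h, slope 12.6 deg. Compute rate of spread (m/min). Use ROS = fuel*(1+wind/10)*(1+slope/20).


Formula: ROS = fuel * (1 + wind/10) * (1 + slope/20)
Wind factor = 1 + 12.1/10 = 2.21
Slope factor = 1 + 12.6/20 = 1.63
ROS = 2.6 * 2.21 * 1.63 = 9.37 m/min

9.37


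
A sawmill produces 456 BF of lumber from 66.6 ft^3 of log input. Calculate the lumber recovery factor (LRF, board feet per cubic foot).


Formula: LRF = Lumber Output (BF) / Log Input (ft^3)
LRF = 456 BF / 66.6 ft^3
LRF = 6.85 BF/ft^3

6.85


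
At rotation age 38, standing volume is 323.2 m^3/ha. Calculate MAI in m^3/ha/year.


Formula: MAI = Total Volume / Stand Age
MAI = 323.2 m^3/ha / 38 years
MAI = 8.51 m^3/ha/year

8.51


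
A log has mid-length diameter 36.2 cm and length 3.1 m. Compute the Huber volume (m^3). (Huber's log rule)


Huber: V = Am * L,  Am = pi*(Dm/200)^2
Am = pi*(36.2/200)^2 = 0.102922 m^2
V = 0.102922*3.1 = 0.3191 m^3

0.3191


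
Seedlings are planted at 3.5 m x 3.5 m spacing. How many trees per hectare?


Formula: TPH = 10000 m^2/ha / (spacing_x * spacing_y)
Area per tree = 3.5 m * 3.5 m = 12.25 m^2
TPH = 10000 / 12.25 = 816 trees/ha

816
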